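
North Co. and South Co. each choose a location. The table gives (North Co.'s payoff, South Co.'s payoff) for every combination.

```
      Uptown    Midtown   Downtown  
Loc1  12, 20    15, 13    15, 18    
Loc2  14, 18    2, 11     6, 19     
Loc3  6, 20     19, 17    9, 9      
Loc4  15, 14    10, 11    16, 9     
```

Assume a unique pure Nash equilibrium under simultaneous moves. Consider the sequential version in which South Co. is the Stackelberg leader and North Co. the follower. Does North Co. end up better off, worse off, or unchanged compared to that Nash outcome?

North Co. best-responds to each possible South Co. move:
- Uptown: North Co. compares 12, 14, 6, 15 and picks Loc4; South Co. would get 14.
- Midtown: North Co. compares 15, 2, 19, 10 and picks Loc3; South Co. would get 17.
- Downtown: North Co. compares 15, 6, 9, 16 and picks Loc4; South Co. would get 9.
Maximizing over 14, 17, 9, South Co. chooses Midtown. Subgame-perfect outcome: (Loc3, Midtown) with payoffs (19, 17).
Under simultaneous play:
North Co.'s best replies: Uptown→Loc4; Midtown→Loc3; Downtown→Loc4.
South Co.'s best replies: Loc1→Uptown; Loc2→Downtown; Loc3→Uptown; Loc4→Uptown.
Only (Loc4, Uptown) has each player best-responding; Nash payoffs (15, 14).
North Co. earns 19 sequentially versus 15 at the Nash outcome: better off.

better off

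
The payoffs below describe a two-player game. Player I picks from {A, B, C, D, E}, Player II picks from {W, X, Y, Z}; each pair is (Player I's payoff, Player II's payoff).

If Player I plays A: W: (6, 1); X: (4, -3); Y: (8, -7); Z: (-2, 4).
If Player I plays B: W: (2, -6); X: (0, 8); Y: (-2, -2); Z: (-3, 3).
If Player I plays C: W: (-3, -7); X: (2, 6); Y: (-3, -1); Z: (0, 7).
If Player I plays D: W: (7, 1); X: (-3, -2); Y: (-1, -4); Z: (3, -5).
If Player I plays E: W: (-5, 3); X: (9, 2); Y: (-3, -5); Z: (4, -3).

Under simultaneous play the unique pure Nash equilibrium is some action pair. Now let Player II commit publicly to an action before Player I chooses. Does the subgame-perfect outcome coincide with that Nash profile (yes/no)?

no

Backward induction with Player II moving first.
- W: Player I compares 6, 2, -3, 7, -5 and picks D; Player II would get 1.
- X: Player I compares 4, 0, 2, -3, 9 and picks E; Player II would get 2.
- Y: Player I compares 8, -2, -3, -1, -3 and picks A; Player II would get -7.
- Z: Player I compares -2, -3, 0, 3, 4 and picks E; Player II would get -3.
Player II's induced payoffs are 1, 2, -7, -3, so Player II commits to X. Subgame-perfect outcome: (E, X) with payoffs (9, 2).
Under simultaneous play:
Player I's best replies: W→D; X→E; Y→A; Z→E.
Player II's best replies: A→Z; B→X; C→Z; D→W; E→W.
The unique mutual best reply is (D, W), giving (7, 1).
Sequential outcome (E, X) differs from the Nash profile (D, W).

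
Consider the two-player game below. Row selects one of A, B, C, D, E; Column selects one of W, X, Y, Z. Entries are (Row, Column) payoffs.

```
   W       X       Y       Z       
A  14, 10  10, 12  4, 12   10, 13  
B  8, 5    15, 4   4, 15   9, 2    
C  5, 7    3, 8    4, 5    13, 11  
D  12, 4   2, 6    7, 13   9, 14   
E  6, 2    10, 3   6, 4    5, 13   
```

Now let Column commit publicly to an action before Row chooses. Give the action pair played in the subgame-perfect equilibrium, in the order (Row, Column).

(D, Y)

Solve by backward induction (Column leads).
- W: Row compares 14, 8, 5, 12, 6 and picks A; Column would get 10.
- X: Row compares 10, 15, 3, 2, 10 and picks B; Column would get 4.
- Y: Row compares 4, 4, 4, 7, 6 and picks D; Column would get 13.
- Z: Row compares 10, 9, 13, 9, 5 and picks C; Column would get 11.
Column's induced payoffs are 10, 4, 13, 11, so Column commits to Y. Subgame-perfect outcome: (D, Y) with payoffs (7, 13).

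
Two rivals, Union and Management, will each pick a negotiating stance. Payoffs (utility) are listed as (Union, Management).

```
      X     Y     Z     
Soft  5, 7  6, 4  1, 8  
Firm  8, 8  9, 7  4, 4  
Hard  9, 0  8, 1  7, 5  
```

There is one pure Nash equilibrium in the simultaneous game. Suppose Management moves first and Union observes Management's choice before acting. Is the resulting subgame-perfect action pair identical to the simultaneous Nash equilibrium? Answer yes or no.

Work backward from Union's decision.
- X → Union plays Hard (best of 5, 8, 9); Management gets 0.
- Y → Union plays Firm (best of 6, 9, 8); Management gets 7.
- Z → Union plays Hard (best of 1, 4, 7); Management gets 5.
Management's induced payoffs are 0, 7, 5, so Management commits to Y. Subgame-perfect outcome: (Firm, Y) with payoffs (9, 7).
For the simultaneous game, intersect best replies.
Union's best replies: X→Hard; Y→Firm; Z→Hard.
Management's best replies: Soft→Z; Firm→X; Hard→Z.
Only (Hard, Z) has each player best-responding; Nash payoffs (7, 5).
Sequential outcome (Firm, Y) differs from the Nash profile (Hard, Z).

no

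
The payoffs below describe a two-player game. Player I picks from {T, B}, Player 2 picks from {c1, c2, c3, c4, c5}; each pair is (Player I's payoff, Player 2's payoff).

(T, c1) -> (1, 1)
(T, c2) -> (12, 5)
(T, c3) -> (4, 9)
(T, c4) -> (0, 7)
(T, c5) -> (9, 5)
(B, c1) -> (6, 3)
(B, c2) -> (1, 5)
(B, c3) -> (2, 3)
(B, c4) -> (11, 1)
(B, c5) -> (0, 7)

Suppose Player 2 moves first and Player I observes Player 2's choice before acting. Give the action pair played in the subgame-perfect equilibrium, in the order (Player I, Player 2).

(T, c3)

Solve by backward induction (Player 2 leads).
- c1: Player I compares 1, 6 and picks B; Player 2 would get 3.
- c2: Player I compares 12, 1 and picks T; Player 2 would get 5.
- c3: Player I compares 4, 2 and picks T; Player 2 would get 9.
- c4: Player I compares 0, 11 and picks B; Player 2 would get 1.
- c5: Player I compares 9, 0 and picks T; Player 2 would get 5.
Maximizing over 3, 5, 9, 1, 5, Player 2 chooses c3. Subgame-perfect outcome: (T, c3) with payoffs (4, 9).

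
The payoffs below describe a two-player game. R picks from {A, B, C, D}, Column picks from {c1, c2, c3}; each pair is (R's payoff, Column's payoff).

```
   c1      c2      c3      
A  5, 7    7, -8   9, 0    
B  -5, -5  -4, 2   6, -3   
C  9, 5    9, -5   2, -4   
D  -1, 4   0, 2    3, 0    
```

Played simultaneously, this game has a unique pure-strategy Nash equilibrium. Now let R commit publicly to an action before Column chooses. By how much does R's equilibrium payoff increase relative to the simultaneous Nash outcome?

Work backward from Column's decision.
- A → Column plays c1 (best of 7, -8, 0); R gets 5.
- B → Column plays c2 (best of -5, 2, -3); R gets -4.
- C → Column plays c1 (best of 5, -5, -4); R gets 9.
- D → Column plays c1 (best of 4, 2, 0); R gets -1.
Maximizing over 5, -4, 9, -1, R chooses C. Subgame-perfect outcome: (C, c1) with payoffs (9, 5).
Now find the simultaneous Nash equilibrium.
R's best replies: c1→C; c2→C; c3→A.
Column's best replies: A→c1; B→c2; C→c1; D→c1.
Only (C, c1) has each player best-responding; Nash payoffs (9, 5).
R's commitment gain: 9 − 9 = 0.

0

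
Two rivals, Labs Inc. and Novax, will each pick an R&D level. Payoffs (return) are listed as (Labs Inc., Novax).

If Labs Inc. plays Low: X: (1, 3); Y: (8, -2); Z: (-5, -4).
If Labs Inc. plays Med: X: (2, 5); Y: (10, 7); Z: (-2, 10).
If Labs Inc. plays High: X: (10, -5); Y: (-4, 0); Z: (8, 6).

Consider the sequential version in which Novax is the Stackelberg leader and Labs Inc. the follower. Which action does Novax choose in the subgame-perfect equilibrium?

Y

Work backward from Labs Inc.'s decision.
- X → Labs Inc. plays High (best of 1, 2, 10); Novax gets -5.
- Y → Labs Inc. plays Med (best of 8, 10, -4); Novax gets 7.
- Z → Labs Inc. plays High (best of -5, -2, 8); Novax gets 6.
Among -5, 7, 6, the best is 7 at Y. Subgame-perfect outcome: (Med, Y) with payoffs (10, 7).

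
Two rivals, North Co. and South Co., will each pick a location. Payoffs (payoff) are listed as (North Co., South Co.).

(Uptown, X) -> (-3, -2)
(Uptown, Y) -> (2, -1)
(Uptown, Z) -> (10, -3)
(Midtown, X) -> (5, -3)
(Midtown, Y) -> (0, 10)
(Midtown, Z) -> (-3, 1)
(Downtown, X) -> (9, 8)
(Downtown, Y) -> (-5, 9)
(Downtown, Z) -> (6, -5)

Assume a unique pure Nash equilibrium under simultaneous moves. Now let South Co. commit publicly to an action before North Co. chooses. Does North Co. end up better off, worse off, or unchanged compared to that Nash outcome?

North Co. best-responds to each possible South Co. move:
- X: BR = Downtown, leader payoff 8.
- Y: BR = Uptown, leader payoff -1.
- Z: BR = Uptown, leader payoff -3.
Among 8, -1, -3, the best is 8 at X. Subgame-perfect outcome: (Downtown, X) with payoffs (9, 8).
For the simultaneous game, intersect best replies.
North Co.'s best replies: X→Downtown; Y→Uptown; Z→Uptown.
South Co.'s best replies: Uptown→Y; Midtown→Y; Downtown→Y.
Only (Uptown, Y) has each player best-responding; Nash payoffs (2, -1).
North Co. earns 9 sequentially versus 2 at the Nash outcome: better off.

better off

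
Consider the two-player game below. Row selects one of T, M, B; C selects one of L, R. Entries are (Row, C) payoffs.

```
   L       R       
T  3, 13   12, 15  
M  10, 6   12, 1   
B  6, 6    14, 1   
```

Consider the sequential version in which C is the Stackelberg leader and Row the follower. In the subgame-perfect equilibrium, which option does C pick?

L

Solve by backward induction (C leads).
- L: BR = M, leader payoff 6.
- R: BR = B, leader payoff 1.
Among 6, 1, the best is 6 at L. Subgame-perfect outcome: (M, L) with payoffs (10, 6).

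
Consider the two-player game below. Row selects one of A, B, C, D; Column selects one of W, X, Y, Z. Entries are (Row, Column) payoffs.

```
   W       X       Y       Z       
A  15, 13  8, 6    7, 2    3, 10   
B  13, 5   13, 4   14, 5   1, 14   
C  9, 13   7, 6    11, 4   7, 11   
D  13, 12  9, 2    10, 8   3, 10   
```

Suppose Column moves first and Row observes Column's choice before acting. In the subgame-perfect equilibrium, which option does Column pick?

Solve by backward induction (Column leads).
- W: BR = A, leader payoff 13.
- X: BR = B, leader payoff 4.
- Y: BR = B, leader payoff 5.
- Z: BR = C, leader payoff 11.
Column's induced payoffs are 13, 4, 5, 11, so Column commits to W. Subgame-perfect outcome: (A, W) with payoffs (15, 13).

W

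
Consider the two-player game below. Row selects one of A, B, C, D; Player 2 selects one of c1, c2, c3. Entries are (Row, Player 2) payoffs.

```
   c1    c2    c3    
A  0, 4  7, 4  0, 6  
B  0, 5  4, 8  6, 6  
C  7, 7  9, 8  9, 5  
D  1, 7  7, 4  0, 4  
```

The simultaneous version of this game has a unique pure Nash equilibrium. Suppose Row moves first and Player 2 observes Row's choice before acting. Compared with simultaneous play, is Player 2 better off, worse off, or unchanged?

unchanged

Work backward from Player 2's decision.
- A: Player 2 compares 4, 4, 6 and picks c3; Row would get 0.
- B: Player 2 compares 5, 8, 6 and picks c2; Row would get 4.
- C: Player 2 compares 7, 8, 5 and picks c2; Row would get 9.
- D: Player 2 compares 7, 4, 4 and picks c1; Row would get 1.
Maximizing over 0, 4, 9, 1, Row chooses C. Subgame-perfect outcome: (C, c2) with payoffs (9, 8).
Under simultaneous play:
Row's best replies: c1→C; c2→C; c3→C.
Player 2's best replies: A→c3; B→c2; C→c2; D→c1.
Only (C, c2) has each player best-responding; Nash payoffs (9, 8).
Player 2 earns 8 sequentially versus 8 at the Nash outcome: unchanged.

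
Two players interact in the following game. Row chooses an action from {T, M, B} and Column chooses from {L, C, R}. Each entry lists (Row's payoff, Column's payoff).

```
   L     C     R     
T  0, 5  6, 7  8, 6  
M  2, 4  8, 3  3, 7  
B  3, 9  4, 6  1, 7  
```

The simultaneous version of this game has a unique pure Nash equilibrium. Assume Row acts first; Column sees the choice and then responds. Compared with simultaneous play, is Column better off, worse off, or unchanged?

worse off

Column best-responds to each possible Row move:
- T → Column plays C (best of 5, 7, 6); Row gets 6.
- M → Column plays R (best of 4, 3, 7); Row gets 3.
- B → Column plays L (best of 9, 6, 7); Row gets 3.
Among 6, 3, 3, the best is 6 at T. Subgame-perfect outcome: (T, C) with payoffs (6, 7).
For the simultaneous game, intersect best replies.
Row's best replies: L→B; C→M; R→T.
Column's best replies: T→C; M→R; B→L.
Only (B, L) has each player best-responding; Nash payoffs (3, 9).
Column earns 7 sequentially versus 9 at the Nash outcome: worse off.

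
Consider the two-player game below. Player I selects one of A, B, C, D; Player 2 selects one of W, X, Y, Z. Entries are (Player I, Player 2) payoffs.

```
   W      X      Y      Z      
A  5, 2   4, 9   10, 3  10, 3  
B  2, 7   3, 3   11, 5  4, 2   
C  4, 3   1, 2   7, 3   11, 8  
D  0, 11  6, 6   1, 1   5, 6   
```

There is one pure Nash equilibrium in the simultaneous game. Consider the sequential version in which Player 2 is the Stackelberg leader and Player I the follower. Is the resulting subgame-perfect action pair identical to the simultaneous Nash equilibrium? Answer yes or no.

Player I best-responds to each possible Player 2 move:
- W → Player I plays A (best of 5, 2, 4, 0); Player 2 gets 2.
- X → Player I plays D (best of 4, 3, 1, 6); Player 2 gets 6.
- Y → Player I plays B (best of 10, 11, 7, 1); Player 2 gets 5.
- Z → Player I plays C (best of 10, 4, 11, 5); Player 2 gets 8.
Player 2's induced payoffs are 2, 6, 5, 8, so Player 2 commits to Z. Subgame-perfect outcome: (C, Z) with payoffs (11, 8).
Under simultaneous play:
Player I's best replies: W→A; X→D; Y→B; Z→C.
Player 2's best replies: A→X; B→W; C→Z; D→W.
The unique mutual best reply is (C, Z), giving (11, 8).
Sequential outcome (C, Z) coincides with the Nash profile (C, Z).

yes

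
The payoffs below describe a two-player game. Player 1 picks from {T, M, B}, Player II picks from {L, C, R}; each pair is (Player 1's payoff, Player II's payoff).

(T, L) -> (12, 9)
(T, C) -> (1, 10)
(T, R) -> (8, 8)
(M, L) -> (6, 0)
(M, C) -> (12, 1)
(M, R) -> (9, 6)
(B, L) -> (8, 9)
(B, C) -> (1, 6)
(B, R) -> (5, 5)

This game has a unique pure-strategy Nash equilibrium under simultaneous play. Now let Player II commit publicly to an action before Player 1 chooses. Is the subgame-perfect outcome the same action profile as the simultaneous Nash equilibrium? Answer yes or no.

Player 1 best-responds to each possible Player II move:
- L: Player 1 compares 12, 6, 8 and picks T; Player II would get 9.
- C: Player 1 compares 1, 12, 1 and picks M; Player II would get 1.
- R: Player 1 compares 8, 9, 5 and picks M; Player II would get 6.
Among 9, 1, 6, the best is 9 at L. Subgame-perfect outcome: (T, L) with payoffs (12, 9).
Under simultaneous play:
Player 1's best replies: L→T; C→M; R→M.
Player II's best replies: T→C; M→R; B→L.
Only (M, R) has each player best-responding; Nash payoffs (9, 6).
Sequential outcome (T, L) differs from the Nash profile (M, R).

no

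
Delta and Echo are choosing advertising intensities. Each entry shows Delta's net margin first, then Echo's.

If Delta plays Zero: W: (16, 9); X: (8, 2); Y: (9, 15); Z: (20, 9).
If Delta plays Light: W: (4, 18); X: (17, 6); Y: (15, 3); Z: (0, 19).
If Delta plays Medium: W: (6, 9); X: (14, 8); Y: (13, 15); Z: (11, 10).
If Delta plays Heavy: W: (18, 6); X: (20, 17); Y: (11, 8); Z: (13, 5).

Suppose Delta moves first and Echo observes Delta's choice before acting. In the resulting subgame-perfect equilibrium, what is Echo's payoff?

Echo best-responds to each possible Delta move:
- Zero → Echo plays Y (best of 9, 2, 15, 9); Delta gets 9.
- Light → Echo plays Z (best of 18, 6, 3, 19); Delta gets 0.
- Medium → Echo plays Y (best of 9, 8, 15, 10); Delta gets 13.
- Heavy → Echo plays X (best of 6, 17, 8, 5); Delta gets 20.
Delta's induced payoffs are 9, 0, 13, 20, so Delta commits to Heavy. Subgame-perfect outcome: (Heavy, X) with payoffs (20, 17).

17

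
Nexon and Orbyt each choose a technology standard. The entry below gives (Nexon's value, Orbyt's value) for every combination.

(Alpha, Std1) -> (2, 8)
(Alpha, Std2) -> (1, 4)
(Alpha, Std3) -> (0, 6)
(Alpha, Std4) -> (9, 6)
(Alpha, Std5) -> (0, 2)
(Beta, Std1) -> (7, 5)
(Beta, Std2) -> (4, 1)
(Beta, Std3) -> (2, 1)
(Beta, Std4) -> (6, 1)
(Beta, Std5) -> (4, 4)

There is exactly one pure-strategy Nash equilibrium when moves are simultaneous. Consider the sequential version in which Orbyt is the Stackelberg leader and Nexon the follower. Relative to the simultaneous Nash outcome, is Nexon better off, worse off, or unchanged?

better off

Nexon best-responds to each possible Orbyt move:
- Std1: BR = Beta, leader payoff 5.
- Std2: BR = Beta, leader payoff 1.
- Std3: BR = Beta, leader payoff 1.
- Std4: BR = Alpha, leader payoff 6.
- Std5: BR = Beta, leader payoff 4.
Orbyt's induced payoffs are 5, 1, 1, 6, 4, so Orbyt commits to Std4. Subgame-perfect outcome: (Alpha, Std4) with payoffs (9, 6).
Now find the simultaneous Nash equilibrium.
Nexon's best replies: Std1→Beta; Std2→Beta; Std3→Beta; Std4→Alpha; Std5→Beta.
Orbyt's best replies: Alpha→Std1; Beta→Std1.
Only (Beta, Std1) has each player best-responding; Nash payoffs (7, 5).
Nexon earns 9 sequentially versus 7 at the Nash outcome: better off.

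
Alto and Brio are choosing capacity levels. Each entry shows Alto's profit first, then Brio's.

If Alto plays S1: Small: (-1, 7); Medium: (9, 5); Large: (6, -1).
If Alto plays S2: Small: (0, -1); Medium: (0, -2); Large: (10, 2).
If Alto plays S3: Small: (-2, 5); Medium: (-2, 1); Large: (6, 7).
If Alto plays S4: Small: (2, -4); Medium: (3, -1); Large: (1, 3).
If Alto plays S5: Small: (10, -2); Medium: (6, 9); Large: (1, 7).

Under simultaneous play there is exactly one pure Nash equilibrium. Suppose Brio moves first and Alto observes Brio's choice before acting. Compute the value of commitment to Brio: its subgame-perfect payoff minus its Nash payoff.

3

Alto best-responds to each possible Brio move:
- Small: Alto compares -1, 0, -2, 2, 10 and picks S5; Brio would get -2.
- Medium: Alto compares 9, 0, -2, 3, 6 and picks S1; Brio would get 5.
- Large: Alto compares 6, 10, 6, 1, 1 and picks S2; Brio would get 2.
Brio's induced payoffs are -2, 5, 2, so Brio commits to Medium. Subgame-perfect outcome: (S1, Medium) with payoffs (9, 5).
For the simultaneous game, intersect best replies.
Alto's best replies: Small→S5; Medium→S1; Large→S2.
Brio's best replies: S1→Small; S2→Large; S3→Large; S4→Large; S5→Medium.
The unique mutual best reply is (S2, Large), giving (10, 2).
Brio's commitment gain: 5 − 2 = 3.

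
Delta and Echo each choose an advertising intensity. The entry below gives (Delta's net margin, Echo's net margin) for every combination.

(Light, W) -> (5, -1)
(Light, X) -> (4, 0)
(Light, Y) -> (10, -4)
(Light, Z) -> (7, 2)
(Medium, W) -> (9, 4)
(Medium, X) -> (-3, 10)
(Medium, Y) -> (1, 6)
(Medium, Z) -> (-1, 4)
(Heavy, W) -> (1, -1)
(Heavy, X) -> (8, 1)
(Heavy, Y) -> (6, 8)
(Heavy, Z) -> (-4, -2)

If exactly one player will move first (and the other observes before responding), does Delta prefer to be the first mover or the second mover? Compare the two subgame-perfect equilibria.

If Delta leads: Echo's best replies are Light→Z, Medium→X, Heavy→Y; Delta's induced payoffs 7, -3, 6; outcome (Light, Z), payoffs (7, 2).
If Echo leads: Delta's best replies are W→Medium, X→Heavy, Y→Light, Z→Light; Echo's induced payoffs 4, 1, -4, 2; outcome (Medium, W), payoffs (9, 4).
Delta gets 7 moving first and 9 moving second, so Delta prefers to move second.

second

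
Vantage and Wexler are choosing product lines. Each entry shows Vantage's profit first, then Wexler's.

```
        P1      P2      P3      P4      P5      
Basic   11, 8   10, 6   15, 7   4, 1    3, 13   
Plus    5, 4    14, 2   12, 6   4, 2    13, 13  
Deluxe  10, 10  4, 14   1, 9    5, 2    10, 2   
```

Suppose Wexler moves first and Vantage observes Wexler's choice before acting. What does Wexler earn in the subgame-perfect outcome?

Work backward from Vantage's decision.
- P1 → Vantage plays Basic (best of 11, 5, 10); Wexler gets 8.
- P2 → Vantage plays Plus (best of 10, 14, 4); Wexler gets 2.
- P3 → Vantage plays Basic (best of 15, 12, 1); Wexler gets 7.
- P4 → Vantage plays Deluxe (best of 4, 4, 5); Wexler gets 2.
- P5 → Vantage plays Plus (best of 3, 13, 10); Wexler gets 13.
Maximizing over 8, 2, 7, 2, 13, Wexler chooses P5. Subgame-perfect outcome: (Plus, P5) with payoffs (13, 13).

13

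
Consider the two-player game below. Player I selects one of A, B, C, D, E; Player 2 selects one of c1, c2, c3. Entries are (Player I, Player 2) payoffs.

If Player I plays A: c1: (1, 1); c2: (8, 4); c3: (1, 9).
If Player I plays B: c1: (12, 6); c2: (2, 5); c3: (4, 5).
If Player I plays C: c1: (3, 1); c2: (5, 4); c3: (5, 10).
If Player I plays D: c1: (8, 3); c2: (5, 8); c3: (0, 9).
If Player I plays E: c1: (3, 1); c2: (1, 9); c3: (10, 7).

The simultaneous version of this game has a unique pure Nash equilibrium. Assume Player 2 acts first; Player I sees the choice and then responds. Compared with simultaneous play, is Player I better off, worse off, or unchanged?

Work backward from Player I's decision.
- c1: BR = B, leader payoff 6.
- c2: BR = A, leader payoff 4.
- c3: BR = E, leader payoff 7.
Among 6, 4, 7, the best is 7 at c3. Subgame-perfect outcome: (E, c3) with payoffs (10, 7).
For the simultaneous game, intersect best replies.
Player I's best replies: c1→B; c2→A; c3→E.
Player 2's best replies: A→c3; B→c1; C→c3; D→c3; E→c2.
The unique mutual best reply is (B, c1), giving (12, 6).
Player I earns 10 sequentially versus 12 at the Nash outcome: worse off.

worse off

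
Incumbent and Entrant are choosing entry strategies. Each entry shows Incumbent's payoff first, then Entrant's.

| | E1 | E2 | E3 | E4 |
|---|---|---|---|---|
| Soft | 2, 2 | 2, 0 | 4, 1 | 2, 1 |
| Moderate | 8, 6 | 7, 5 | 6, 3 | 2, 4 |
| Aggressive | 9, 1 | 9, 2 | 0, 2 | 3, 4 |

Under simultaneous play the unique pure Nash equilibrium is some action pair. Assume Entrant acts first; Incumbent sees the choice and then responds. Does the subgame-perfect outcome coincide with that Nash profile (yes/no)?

yes

Incumbent best-responds to each possible Entrant move:
- E1 → Incumbent plays Aggressive (best of 2, 8, 9); Entrant gets 1.
- E2 → Incumbent plays Aggressive (best of 2, 7, 9); Entrant gets 2.
- E3 → Incumbent plays Moderate (best of 4, 6, 0); Entrant gets 3.
- E4 → Incumbent plays Aggressive (best of 2, 2, 3); Entrant gets 4.
Entrant's induced payoffs are 1, 2, 3, 4, so Entrant commits to E4. Subgame-perfect outcome: (Aggressive, E4) with payoffs (3, 4).
Under simultaneous play:
Incumbent's best replies: E1→Aggressive; E2→Aggressive; E3→Moderate; E4→Aggressive.
Entrant's best replies: Soft→E1; Moderate→E1; Aggressive→E4.
Only (Aggressive, E4) has each player best-responding; Nash payoffs (3, 4).
Sequential outcome (Aggressive, E4) coincides with the Nash profile (Aggressive, E4).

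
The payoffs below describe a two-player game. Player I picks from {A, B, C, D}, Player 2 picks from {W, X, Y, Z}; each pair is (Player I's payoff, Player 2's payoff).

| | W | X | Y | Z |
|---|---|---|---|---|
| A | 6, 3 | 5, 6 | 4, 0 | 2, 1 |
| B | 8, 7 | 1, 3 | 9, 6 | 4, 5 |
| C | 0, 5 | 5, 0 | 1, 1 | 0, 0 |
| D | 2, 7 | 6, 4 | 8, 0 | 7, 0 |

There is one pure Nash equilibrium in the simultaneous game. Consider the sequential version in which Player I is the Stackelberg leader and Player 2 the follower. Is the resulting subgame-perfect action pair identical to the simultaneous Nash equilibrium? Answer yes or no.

Player 2 best-responds to each possible Player I move:
- A → Player 2 plays X (best of 3, 6, 0, 1); Player I gets 5.
- B → Player 2 plays W (best of 7, 3, 6, 5); Player I gets 8.
- C → Player 2 plays W (best of 5, 0, 1, 0); Player I gets 0.
- D → Player 2 plays W (best of 7, 4, 0, 0); Player I gets 2.
Player I's induced payoffs are 5, 8, 0, 2, so Player I commits to B. Subgame-perfect outcome: (B, W) with payoffs (8, 7).
Now find the simultaneous Nash equilibrium.
Player I's best replies: W→B; X→D; Y→B; Z→D.
Player 2's best replies: A→X; B→W; C→W; D→W.
Only (B, W) has each player best-responding; Nash payoffs (8, 7).
Sequential outcome (B, W) coincides with the Nash profile (B, W).

yes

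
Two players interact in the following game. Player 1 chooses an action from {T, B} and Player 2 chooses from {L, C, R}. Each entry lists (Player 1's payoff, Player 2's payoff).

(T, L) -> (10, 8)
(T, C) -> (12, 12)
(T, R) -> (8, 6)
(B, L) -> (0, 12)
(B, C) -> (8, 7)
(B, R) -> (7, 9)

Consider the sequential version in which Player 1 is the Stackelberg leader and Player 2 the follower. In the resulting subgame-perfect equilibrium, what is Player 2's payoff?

12

Backward induction with Player 1 moving first.
- T → Player 2 plays C (best of 8, 12, 6); Player 1 gets 12.
- B → Player 2 plays L (best of 12, 7, 9); Player 1 gets 0.
Maximizing over 12, 0, Player 1 chooses T. Subgame-perfect outcome: (T, C) with payoffs (12, 12).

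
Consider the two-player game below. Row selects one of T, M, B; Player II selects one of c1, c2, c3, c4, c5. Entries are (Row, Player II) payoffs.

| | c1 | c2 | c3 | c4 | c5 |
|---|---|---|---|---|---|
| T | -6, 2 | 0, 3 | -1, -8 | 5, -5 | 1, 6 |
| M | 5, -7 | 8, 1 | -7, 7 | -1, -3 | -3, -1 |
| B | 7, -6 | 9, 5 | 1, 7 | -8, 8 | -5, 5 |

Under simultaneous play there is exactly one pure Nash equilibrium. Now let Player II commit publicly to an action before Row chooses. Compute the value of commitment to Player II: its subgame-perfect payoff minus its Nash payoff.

1

Work backward from Row's decision.
- c1: Row compares -6, 5, 7 and picks B; Player II would get -6.
- c2: Row compares 0, 8, 9 and picks B; Player II would get 5.
- c3: Row compares -1, -7, 1 and picks B; Player II would get 7.
- c4: Row compares 5, -1, -8 and picks T; Player II would get -5.
- c5: Row compares 1, -3, -5 and picks T; Player II would get 6.
Maximizing over -6, 5, 7, -5, 6, Player II chooses c3. Subgame-perfect outcome: (B, c3) with payoffs (1, 7).
Under simultaneous play:
Row's best replies: c1→B; c2→B; c3→B; c4→T; c5→T.
Player II's best replies: T→c5; M→c3; B→c4.
Only (T, c5) has each player best-responding; Nash payoffs (1, 6).
Player II's commitment gain: 7 − 6 = 1.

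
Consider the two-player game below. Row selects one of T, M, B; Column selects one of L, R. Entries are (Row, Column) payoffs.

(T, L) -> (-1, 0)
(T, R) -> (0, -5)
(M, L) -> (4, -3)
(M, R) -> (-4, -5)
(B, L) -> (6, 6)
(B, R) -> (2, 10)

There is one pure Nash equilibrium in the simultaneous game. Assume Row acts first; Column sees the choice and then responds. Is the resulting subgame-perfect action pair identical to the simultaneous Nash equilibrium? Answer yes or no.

Column best-responds to each possible Row move:
- T → Column plays L (best of 0, -5); Row gets -1.
- M → Column plays L (best of -3, -5); Row gets 4.
- B → Column plays R (best of 6, 10); Row gets 2.
Among -1, 4, 2, the best is 4 at M. Subgame-perfect outcome: (M, L) with payoffs (4, -3).
Now find the simultaneous Nash equilibrium.
Row's best replies: L→B; R→B.
Column's best replies: T→L; M→L; B→R.
The unique mutual best reply is (B, R), giving (2, 10).
Sequential outcome (M, L) differs from the Nash profile (B, R).

no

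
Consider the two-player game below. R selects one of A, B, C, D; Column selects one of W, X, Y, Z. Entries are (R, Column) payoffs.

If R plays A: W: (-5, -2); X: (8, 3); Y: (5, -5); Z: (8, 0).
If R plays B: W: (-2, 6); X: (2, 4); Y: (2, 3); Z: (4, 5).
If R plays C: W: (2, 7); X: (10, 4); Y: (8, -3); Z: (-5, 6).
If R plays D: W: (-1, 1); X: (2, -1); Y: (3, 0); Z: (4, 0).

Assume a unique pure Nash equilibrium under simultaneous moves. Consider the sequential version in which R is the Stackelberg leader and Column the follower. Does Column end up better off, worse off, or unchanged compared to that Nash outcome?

worse off

Solve by backward induction (R leads).
- A: Column compares -2, 3, -5, 0 and picks X; R would get 8.
- B: Column compares 6, 4, 3, 5 and picks W; R would get -2.
- C: Column compares 7, 4, -3, 6 and picks W; R would get 2.
- D: Column compares 1, -1, 0, 0 and picks W; R would get -1.
Maximizing over 8, -2, 2, -1, R chooses A. Subgame-perfect outcome: (A, X) with payoffs (8, 3).
For the simultaneous game, intersect best replies.
R's best replies: W→C; X→C; Y→C; Z→A.
Column's best replies: A→X; B→W; C→W; D→W.
The unique mutual best reply is (C, W), giving (2, 7).
Column earns 3 sequentially versus 7 at the Nash outcome: worse off.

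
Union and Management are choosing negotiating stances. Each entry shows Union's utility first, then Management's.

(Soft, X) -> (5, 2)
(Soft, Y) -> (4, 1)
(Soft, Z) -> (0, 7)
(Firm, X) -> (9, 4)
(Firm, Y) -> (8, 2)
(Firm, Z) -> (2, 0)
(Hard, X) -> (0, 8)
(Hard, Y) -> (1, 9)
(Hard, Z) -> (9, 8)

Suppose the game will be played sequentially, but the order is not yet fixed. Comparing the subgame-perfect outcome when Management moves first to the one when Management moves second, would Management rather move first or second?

If Union leads: Management's best replies are Soft→Z, Firm→X, Hard→Y; Union's induced payoffs 0, 9, 1; outcome (Firm, X), payoffs (9, 4).
If Management leads: Union's best replies are X→Firm, Y→Firm, Z→Hard; Management's induced payoffs 4, 2, 8; outcome (Hard, Z), payoffs (9, 8).
Management gets 8 moving first and 4 moving second, so Management prefers to move first.

first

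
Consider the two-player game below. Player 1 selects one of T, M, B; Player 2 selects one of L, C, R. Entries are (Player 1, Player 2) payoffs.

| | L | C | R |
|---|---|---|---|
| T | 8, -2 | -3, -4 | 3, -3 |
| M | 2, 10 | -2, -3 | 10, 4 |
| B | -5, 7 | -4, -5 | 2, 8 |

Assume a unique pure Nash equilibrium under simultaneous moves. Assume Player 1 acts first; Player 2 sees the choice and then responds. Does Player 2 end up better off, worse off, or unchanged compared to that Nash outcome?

unchanged

Work backward from Player 2's decision.
- T: Player 2 compares -2, -4, -3 and picks L; Player 1 would get 8.
- M: Player 2 compares 10, -3, 4 and picks L; Player 1 would get 2.
- B: Player 2 compares 7, -5, 8 and picks R; Player 1 would get 2.
Player 1's induced payoffs are 8, 2, 2, so Player 1 commits to T. Subgame-perfect outcome: (T, L) with payoffs (8, -2).
Now find the simultaneous Nash equilibrium.
Player 1's best replies: L→T; C→M; R→M.
Player 2's best replies: T→L; M→L; B→R.
Only (T, L) has each player best-responding; Nash payoffs (8, -2).
Player 2 earns -2 sequentially versus -2 at the Nash outcome: unchanged.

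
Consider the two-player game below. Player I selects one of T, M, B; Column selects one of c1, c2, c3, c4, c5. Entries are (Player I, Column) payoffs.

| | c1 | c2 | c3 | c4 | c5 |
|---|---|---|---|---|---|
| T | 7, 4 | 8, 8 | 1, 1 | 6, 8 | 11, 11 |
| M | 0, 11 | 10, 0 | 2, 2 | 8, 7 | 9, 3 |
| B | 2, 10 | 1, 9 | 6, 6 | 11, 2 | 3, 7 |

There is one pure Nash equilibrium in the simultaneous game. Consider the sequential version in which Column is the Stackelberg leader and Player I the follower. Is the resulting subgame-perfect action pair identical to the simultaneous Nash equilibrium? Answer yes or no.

Backward induction with Column moving first.
- c1 → Player I plays T (best of 7, 0, 2); Column gets 4.
- c2 → Player I plays M (best of 8, 10, 1); Column gets 0.
- c3 → Player I plays B (best of 1, 2, 6); Column gets 6.
- c4 → Player I plays B (best of 6, 8, 11); Column gets 2.
- c5 → Player I plays T (best of 11, 9, 3); Column gets 11.
Column's induced payoffs are 4, 0, 6, 2, 11, so Column commits to c5. Subgame-perfect outcome: (T, c5) with payoffs (11, 11).
Now find the simultaneous Nash equilibrium.
Player I's best replies: c1→T; c2→M; c3→B; c4→B; c5→T.
Column's best replies: T→c5; M→c1; B→c1.
The unique mutual best reply is (T, c5), giving (11, 11).
Sequential outcome (T, c5) coincides with the Nash profile (T, c5).

yes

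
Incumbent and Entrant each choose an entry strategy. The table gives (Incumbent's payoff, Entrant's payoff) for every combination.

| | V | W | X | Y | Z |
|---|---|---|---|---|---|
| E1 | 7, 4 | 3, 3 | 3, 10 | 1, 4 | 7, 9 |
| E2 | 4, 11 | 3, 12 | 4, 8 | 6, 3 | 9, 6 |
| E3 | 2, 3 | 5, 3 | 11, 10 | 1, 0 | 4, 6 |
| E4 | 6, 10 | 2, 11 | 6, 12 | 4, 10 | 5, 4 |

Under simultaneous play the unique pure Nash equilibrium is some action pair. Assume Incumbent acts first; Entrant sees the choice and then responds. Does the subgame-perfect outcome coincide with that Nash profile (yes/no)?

yes

Work backward from Entrant's decision.
- E1: Entrant compares 4, 3, 10, 4, 9 and picks X; Incumbent would get 3.
- E2: Entrant compares 11, 12, 8, 3, 6 and picks W; Incumbent would get 3.
- E3: Entrant compares 3, 3, 10, 0, 6 and picks X; Incumbent would get 11.
- E4: Entrant compares 10, 11, 12, 10, 4 and picks X; Incumbent would get 6.
Maximizing over 3, 3, 11, 6, Incumbent chooses E3. Subgame-perfect outcome: (E3, X) with payoffs (11, 10).
For the simultaneous game, intersect best replies.
Incumbent's best replies: V→E1; W→E3; X→E3; Y→E2; Z→E2.
Entrant's best replies: E1→X; E2→W; E3→X; E4→X.
Only (E3, X) has each player best-responding; Nash payoffs (11, 10).
Sequential outcome (E3, X) coincides with the Nash profile (E3, X).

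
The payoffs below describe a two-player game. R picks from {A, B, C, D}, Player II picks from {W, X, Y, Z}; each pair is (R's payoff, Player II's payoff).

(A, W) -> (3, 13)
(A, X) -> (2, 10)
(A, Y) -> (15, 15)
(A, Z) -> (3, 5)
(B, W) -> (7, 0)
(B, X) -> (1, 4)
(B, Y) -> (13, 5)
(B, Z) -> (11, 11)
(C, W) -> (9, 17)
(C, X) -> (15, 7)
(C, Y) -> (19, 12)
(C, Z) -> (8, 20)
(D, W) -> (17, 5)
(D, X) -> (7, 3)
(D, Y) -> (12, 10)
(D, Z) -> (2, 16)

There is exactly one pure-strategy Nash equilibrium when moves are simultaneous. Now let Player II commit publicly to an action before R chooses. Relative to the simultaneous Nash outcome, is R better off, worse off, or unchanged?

better off

Solve by backward induction (Player II leads).
- W: R compares 3, 7, 9, 17 and picks D; Player II would get 5.
- X: R compares 2, 1, 15, 7 and picks C; Player II would get 7.
- Y: R compares 15, 13, 19, 12 and picks C; Player II would get 12.
- Z: R compares 3, 11, 8, 2 and picks B; Player II would get 11.
Player II's induced payoffs are 5, 7, 12, 11, so Player II commits to Y. Subgame-perfect outcome: (C, Y) with payoffs (19, 12).
Under simultaneous play:
R's best replies: W→D; X→C; Y→C; Z→B.
Player II's best replies: A→Y; B→Z; C→Z; D→Z.
Only (B, Z) has each player best-responding; Nash payoffs (11, 11).
R earns 19 sequentially versus 11 at the Nash outcome: better off.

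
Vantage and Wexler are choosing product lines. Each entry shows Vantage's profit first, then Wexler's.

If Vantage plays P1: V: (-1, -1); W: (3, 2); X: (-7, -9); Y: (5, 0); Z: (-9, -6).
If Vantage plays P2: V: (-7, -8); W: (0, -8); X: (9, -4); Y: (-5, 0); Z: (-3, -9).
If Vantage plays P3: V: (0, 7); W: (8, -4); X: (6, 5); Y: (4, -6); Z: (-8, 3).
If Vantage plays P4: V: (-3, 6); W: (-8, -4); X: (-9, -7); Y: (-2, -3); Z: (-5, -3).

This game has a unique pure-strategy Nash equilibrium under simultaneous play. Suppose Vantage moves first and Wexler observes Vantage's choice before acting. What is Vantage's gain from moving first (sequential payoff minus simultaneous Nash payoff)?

Solve by backward induction (Vantage leads).
- P1: Wexler compares -1, 2, -9, 0, -6 and picks W; Vantage would get 3.
- P2: Wexler compares -8, -8, -4, 0, -9 and picks Y; Vantage would get -5.
- P3: Wexler compares 7, -4, 5, -6, 3 and picks V; Vantage would get 0.
- P4: Wexler compares 6, -4, -7, -3, -3 and picks V; Vantage would get -3.
Among 3, -5, 0, -3, the best is 3 at P1. Subgame-perfect outcome: (P1, W) with payoffs (3, 2).
Under simultaneous play:
Vantage's best replies: V→P3; W→P3; X→P2; Y→P1; Z→P2.
Wexler's best replies: P1→W; P2→Y; P3→V; P4→V.
The unique mutual best reply is (P3, V), giving (0, 7).
Vantage's commitment gain: 3 − 0 = 3.

3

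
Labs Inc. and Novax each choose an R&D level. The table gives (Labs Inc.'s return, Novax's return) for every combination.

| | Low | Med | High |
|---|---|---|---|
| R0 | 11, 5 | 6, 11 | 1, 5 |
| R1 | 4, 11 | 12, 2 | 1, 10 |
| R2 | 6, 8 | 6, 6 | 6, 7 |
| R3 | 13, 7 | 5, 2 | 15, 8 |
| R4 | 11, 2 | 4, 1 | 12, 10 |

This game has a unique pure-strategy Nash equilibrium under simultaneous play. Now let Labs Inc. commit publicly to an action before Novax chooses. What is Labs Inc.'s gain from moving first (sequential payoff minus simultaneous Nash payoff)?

0

Novax best-responds to each possible Labs Inc. move:
- R0: BR = Med, leader payoff 6.
- R1: BR = Low, leader payoff 4.
- R2: BR = Low, leader payoff 6.
- R3: BR = High, leader payoff 15.
- R4: BR = High, leader payoff 12.
Labs Inc.'s induced payoffs are 6, 4, 6, 15, 12, so Labs Inc. commits to R3. Subgame-perfect outcome: (R3, High) with payoffs (15, 8).
Under simultaneous play:
Labs Inc.'s best replies: Low→R3; Med→R1; High→R3.
Novax's best replies: R0→Med; R1→Low; R2→Low; R3→High; R4→High.
The unique mutual best reply is (R3, High), giving (15, 8).
Labs Inc.'s commitment gain: 15 − 15 = 0.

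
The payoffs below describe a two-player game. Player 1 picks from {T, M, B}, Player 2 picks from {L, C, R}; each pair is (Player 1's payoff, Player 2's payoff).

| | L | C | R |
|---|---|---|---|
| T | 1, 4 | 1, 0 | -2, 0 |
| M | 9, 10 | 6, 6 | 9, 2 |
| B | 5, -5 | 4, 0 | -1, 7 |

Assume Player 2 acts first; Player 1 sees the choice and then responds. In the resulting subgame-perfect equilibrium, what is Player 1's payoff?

9

Player 1 best-responds to each possible Player 2 move:
- L: BR = M, leader payoff 10.
- C: BR = M, leader payoff 6.
- R: BR = M, leader payoff 2.
Player 2's induced payoffs are 10, 6, 2, so Player 2 commits to L. Subgame-perfect outcome: (M, L) with payoffs (9, 10).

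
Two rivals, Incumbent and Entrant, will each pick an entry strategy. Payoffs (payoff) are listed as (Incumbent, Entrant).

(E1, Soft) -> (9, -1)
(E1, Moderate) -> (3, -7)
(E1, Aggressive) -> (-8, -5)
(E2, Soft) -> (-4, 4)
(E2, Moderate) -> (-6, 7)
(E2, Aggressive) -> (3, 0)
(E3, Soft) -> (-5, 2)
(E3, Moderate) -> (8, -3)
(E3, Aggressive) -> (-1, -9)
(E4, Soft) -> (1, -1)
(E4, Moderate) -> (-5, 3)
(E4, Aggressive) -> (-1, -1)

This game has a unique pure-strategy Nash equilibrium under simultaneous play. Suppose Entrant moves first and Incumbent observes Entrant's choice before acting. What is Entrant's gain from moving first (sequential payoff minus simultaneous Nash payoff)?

Incumbent best-responds to each possible Entrant move:
- Soft → Incumbent plays E1 (best of 9, -4, -5, 1); Entrant gets -1.
- Moderate → Incumbent plays E3 (best of 3, -6, 8, -5); Entrant gets -3.
- Aggressive → Incumbent plays E2 (best of -8, 3, -1, -1); Entrant gets 0.
Maximizing over -1, -3, 0, Entrant chooses Aggressive. Subgame-perfect outcome: (E2, Aggressive) with payoffs (3, 0).
Now find the simultaneous Nash equilibrium.
Incumbent's best replies: Soft→E1; Moderate→E3; Aggressive→E2.
Entrant's best replies: E1→Soft; E2→Moderate; E3→Soft; E4→Moderate.
Only (E1, Soft) has each player best-responding; Nash payoffs (9, -1).
Entrant's commitment gain: 0 − -1 = 1.

1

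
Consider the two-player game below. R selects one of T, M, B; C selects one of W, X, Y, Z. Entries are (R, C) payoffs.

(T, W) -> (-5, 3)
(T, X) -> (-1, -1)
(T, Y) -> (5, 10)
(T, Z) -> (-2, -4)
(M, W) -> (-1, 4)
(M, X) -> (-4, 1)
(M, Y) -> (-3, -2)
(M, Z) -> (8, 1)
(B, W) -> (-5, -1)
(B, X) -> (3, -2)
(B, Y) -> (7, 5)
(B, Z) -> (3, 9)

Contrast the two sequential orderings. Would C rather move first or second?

second

If R leads: C's best replies are T→Y, M→W, B→Z; R's induced payoffs 5, -1, 3; outcome (T, Y), payoffs (5, 10).
If C leads: R's best replies are W→M, X→B, Y→B, Z→M; C's induced payoffs 4, -2, 5, 1; outcome (B, Y), payoffs (7, 5).
C gets 5 moving first and 10 moving second, so C prefers to move second.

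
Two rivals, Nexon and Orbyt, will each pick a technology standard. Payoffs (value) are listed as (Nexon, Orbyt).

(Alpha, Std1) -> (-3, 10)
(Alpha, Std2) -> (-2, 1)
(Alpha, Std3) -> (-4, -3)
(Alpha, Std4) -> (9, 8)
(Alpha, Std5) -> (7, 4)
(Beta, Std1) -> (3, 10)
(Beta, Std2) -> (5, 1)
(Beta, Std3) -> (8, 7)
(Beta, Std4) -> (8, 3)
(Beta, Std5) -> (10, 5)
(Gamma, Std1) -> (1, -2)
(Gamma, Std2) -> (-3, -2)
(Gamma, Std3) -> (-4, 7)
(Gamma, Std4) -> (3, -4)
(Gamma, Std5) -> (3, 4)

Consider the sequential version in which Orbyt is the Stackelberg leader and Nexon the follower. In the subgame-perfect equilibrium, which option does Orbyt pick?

Std1

Solve by backward induction (Orbyt leads).
- Std1 → Nexon plays Beta (best of -3, 3, 1); Orbyt gets 10.
- Std2 → Nexon plays Beta (best of -2, 5, -3); Orbyt gets 1.
- Std3 → Nexon plays Beta (best of -4, 8, -4); Orbyt gets 7.
- Std4 → Nexon plays Alpha (best of 9, 8, 3); Orbyt gets 8.
- Std5 → Nexon plays Beta (best of 7, 10, 3); Orbyt gets 5.
Among 10, 1, 7, 8, 5, the best is 10 at Std1. Subgame-perfect outcome: (Beta, Std1) with payoffs (3, 10).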